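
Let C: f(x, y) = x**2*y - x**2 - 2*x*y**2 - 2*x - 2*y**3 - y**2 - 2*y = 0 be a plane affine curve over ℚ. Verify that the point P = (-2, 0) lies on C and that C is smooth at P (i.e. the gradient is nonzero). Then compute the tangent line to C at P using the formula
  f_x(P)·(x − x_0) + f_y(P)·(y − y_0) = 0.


Tangent line at P: 2*x + 2*y + 4 = 0.

Step 1: f(-2, 0) = 0, so P lies on C.
Step 2: partial derivatives
  f_x(x, y) = 2*x*y - 2*x - 2*y**2 - 2, f_y(x, y) = x**2 - 4*x*y - 6*y**2 - 2*y - 2.
  f_x(P) = 2, f_y(P) = 2 (gradient nonzero, so P is smooth).
Step 3: tangent line at P: 2·(x − -2) + 2·(y − 0) = 0.
Expanding: 2*x + 2*y + 4 = 0.


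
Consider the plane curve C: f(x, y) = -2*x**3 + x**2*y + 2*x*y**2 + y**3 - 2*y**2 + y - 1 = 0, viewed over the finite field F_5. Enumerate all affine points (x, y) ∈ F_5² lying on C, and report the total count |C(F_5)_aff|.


Affine F_5-points: {(0, 4), (1, 1), (1, 3), (3, 0), (3, 1), (4, 1)}; count = 6.

For each of the 25 pairs (x, y) ∈ F_5², evaluate f(x, y) mod 5. Record the zeros.
  x = 0: [0↦4, 1↦4, 2↦1, 3↦1, 4↦0]  zeros at y ∈ {4}
  x = 1: [0↦2, 1↦0, 2↦4, 3↦0, 4↦4]  zeros at y ∈ {1, 3}
  x = 2: [0↦3, 1↦1, 2↦4, 3↦3, 4↦4]  zeros at y ∈ ∅
  x = 3: [0↦0, 1↦0, 2↦4, 3↦3, 4↦3]  zeros at y ∈ {0, 1}
  x = 4: [0↦1, 1↦0, 2↦2, 3↦3, 4↦4]  zeros at y ∈ {1}
Collecting zeros: affine points = {(0, 4), (1, 1), (1, 3), (3, 0), (3, 1), (4, 1)}.
Total count |C(F_5)_aff| = 6.


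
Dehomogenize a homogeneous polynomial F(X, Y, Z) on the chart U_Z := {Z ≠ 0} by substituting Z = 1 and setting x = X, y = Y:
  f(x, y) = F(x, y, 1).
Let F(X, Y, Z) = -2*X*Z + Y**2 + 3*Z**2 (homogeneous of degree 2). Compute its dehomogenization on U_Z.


f(x, y) = -2*x + y**2 + 3

On U_Z we set Z = 1. Each monomial c·X^i·Y^j·Z^k in F becomes c·x^i·y^j·1^k = c·x^i·y^j.
Substituting Z = 1: F(X, Y, 1) = -2*x + y**2 + 3.
Note: deg(f) ≤ deg(F) = 2; strict inequality happens when F is divisible by Z (lost terms).


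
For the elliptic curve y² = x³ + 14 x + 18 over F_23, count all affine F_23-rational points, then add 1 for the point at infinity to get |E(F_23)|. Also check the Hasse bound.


Affine points = {(0, 8), (0, 15), (2, 10), (2, 13), (3, 8), (3, 15), (4, 0), (5, 11), (5, 12), (10, 10), (10, 13), (11, 10), (11, 13), (19, 6), (19, 17), (20, 8), (20, 15), (22, 7), (22, 16)}; affine count = 19; |E(F_23)| = 20.

Discriminant check: Δ ∝ 4a³ + 27b² = 4·14³ + 27·18² = 4·2744 + 27·324 ≡ 13 (mod 23). Nonzero ⇒ E is nonsingular.
For each x ∈ F_23, compute rhs = x³ + 14·x + 18 mod 23, then count y ∈ F_23 with y² ≡ rhs.
  x = 0: rhs = 18, matching y values: 8, 15 (2 points).
  x = 1: rhs = 10, matching y values: none (0 points).
  x = 2: rhs = 8, matching y values: 10, 13 (2 points).
  x = 3: rhs = 18, matching y values: 8, 15 (2 points).
  x = 4: rhs = 0, matching y values: 0 (1 points).
  x = 5: rhs = 6, matching y values: 11, 12 (2 points).
  x = 6: rhs = 19, matching y values: none (0 points).
  x = 7: rhs = 22, matching y values: none (0 points).
  x = 8: rhs = 21, matching y values: none (0 points).
  x = 9: rhs = 22, matching y values: none (0 points).
  x = 10: rhs = 8, matching y values: 10, 13 (2 points).
  x = 11: rhs = 8, matching y values: 10, 13 (2 points).
  x = 12: rhs = 5, matching y values: none (0 points).
  x = 13: rhs = 5, matching y values: none (0 points).
  x = 14: rhs = 14, matching y values: none (0 points).
  x = 15: rhs = 15, matching y values: none (0 points).
  x = 16: rhs = 14, matching y values: none (0 points).
  x = 17: rhs = 17, matching y values: none (0 points).
  x = 18: rhs = 7, matching y values: none (0 points).
  x = 19: rhs = 13, matching y values: 6, 17 (2 points).
  x = 20: rhs = 18, matching y values: 8, 15 (2 points).
  x = 21: rhs = 5, matching y values: none (0 points).
  x = 22: rhs = 3, matching y values: 7, 16 (2 points).
Total affine count: 19.
Full point count |E(F_23)| = 19 + 1 = 20.
Hasse bound: |20 − (23+1)| = |-4| = 4 ≤ 2√23 ≈ 9.5917 ✓.


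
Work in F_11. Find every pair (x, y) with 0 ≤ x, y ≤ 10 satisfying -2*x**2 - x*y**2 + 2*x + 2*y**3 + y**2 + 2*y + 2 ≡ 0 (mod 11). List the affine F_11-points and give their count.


Affine F_11-points: {(0, 4), (1, 2), (2, 7), (3, 8), (4, 0), (4, 3), (4, 4), (6, 5), (8, 0), (8, 10), (9, 2), (9, 3), (9, 10), (10, 5), (10, 8)}; count = 15.

For each of the 121 pairs (x, y) ∈ F_11², evaluate f(x, y) mod 11. Record the zeros.
  x = 0: [0↦2, 1↦7, 2↦4, 3↦5, 4↦0, 5↦1, 6↦9, 7↦3, 8↦6, 9↦8, 10↦10]  zeros at y ∈ {4}
  x = 1: [0↦2, 1↦6, 2↦0, 3↦7, 4↦6, 5↦9, 6↦6, 7↦9, 8↦8, 9↦4, 10↦9]  zeros at y ∈ {2}
  x = 2: [0↦9, 1↦1, 2↦3, 3↦5, 4↦8, 5↦2, 6↦10, 7↦0, 8↦6, 9↦7, 10↦4]  zeros at y ∈ {7}
  x = 3: [0↦1, 1↦3, 2↦2, 3↦10, 4↦6, 5↦2, 6↦10, 7↦9, 8↦0, 9↦6, 10↦6]  zeros at y ∈ {8}
  x = 4: [0↦0, 1↦1, 2↦8, 3↦0, 4↦0, 5↦9, 6↦6, 7↦3, 8↦1, 9↦1, 10↦4]  zeros at y ∈ {0, 3, 4}
  x = 5: [0↦6, 1↦6, 2↦10, 3↦8, 4↦1, 5↦1, 6↦9, 7↦4, 8↦9, 9↦3, 10↦9]  zeros at y ∈ ∅
  x = 6: [0↦8, 1↦7, 2↦8, 3↦1, 4↦9, 5↦0, 6↦8, 7↦1, 8↦2, 9↦1, 10↦10]  zeros at y ∈ {5}
  x = 7: [0↦6, 1↦4, 2↦2, 3↦1, 4↦2, 5↦6, 6↦3, 7↦5, 8↦2, 9↦6, 10↦7]  zeros at y ∈ ∅
  x = 8: [0↦0, 1↦8, 2↦3, 3↦8, 4↦2, 5↦8, 6↦5, 7↦5, 8↦9, 9↦7, 10↦0]  zeros at y ∈ {0, 10}
  x = 9: [0↦1, 1↦8, 2↦0, 3↦0, 4↦9, 5↦6, 6↦3, 7↦1, 8↦1, 9↦4, 10↦0]  zeros at y ∈ {2, 3, 10}
  x = 10: [0↦9, 1↦4, 2↦4, 3↦10, 4↦1, 5↦0, 6↦8, 7↦4, 8↦0, 9↦8, 10↦7]  zeros at y ∈ {5, 8}
Collecting zeros: affine points = {(0, 4), (1, 2), (2, 7), (3, 8), (4, 0), (4, 3), (4, 4), (6, 5), (8, 0), (8, 10), (9, 2), (9, 3), (9, 10), (10, 5), (10, 8)}.
Total count |C(F_11)_aff| = 15.


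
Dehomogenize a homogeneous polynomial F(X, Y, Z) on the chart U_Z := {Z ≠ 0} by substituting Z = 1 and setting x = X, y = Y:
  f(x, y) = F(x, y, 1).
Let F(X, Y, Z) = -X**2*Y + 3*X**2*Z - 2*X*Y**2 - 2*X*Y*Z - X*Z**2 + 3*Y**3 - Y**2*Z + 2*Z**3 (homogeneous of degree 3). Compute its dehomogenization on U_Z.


f(x, y) = -x**2*y + 3*x**2 - 2*x*y**2 - 2*x*y - x + 3*y**3 - y**2 + 2

On U_Z we set Z = 1. Each monomial c·X^i·Y^j·Z^k in F becomes c·x^i·y^j·1^k = c·x^i·y^j.
Substituting Z = 1: F(X, Y, 1) = -x**2*y + 3*x**2 - 2*x*y**2 - 2*x*y - x + 3*y**3 - y**2 + 2.
Note: deg(f) ≤ deg(F) = 3; strict inequality happens when F is divisible by Z (lost terms).


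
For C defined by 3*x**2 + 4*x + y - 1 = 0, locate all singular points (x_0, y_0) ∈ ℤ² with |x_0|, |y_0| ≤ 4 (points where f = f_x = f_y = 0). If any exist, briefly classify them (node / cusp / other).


No singular points in the scanned grid; C is smooth there.

Compute partial derivatives:
  f_x = 6*x + 4.
  f_y = 1.
f_y = 1 is a nonzero constant, so f_y never vanishes: no point (x, y) can satisfy f = f_x = f_y = 0. In particular no (x, y) ∈ {−4, ..., 4}² is singular; the curve is smooth.


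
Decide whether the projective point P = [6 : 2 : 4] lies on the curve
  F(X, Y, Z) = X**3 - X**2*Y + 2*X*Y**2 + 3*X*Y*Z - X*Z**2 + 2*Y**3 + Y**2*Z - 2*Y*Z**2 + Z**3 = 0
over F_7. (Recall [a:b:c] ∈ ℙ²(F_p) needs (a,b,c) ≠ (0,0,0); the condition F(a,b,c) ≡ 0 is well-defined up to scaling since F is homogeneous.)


F(6,2,4) ≡ 6 (mod 7); P is NOT on the curve.

Evaluate F(6, 2, 4) term-by-term (mod 7).
  X**3 ↦ 1·216·1·1 = 216
  -X**2*Y ↦ -1·36·2·1 = -72
  2*X*Y**2 ↦ 2·6·4·1 = 48
  3*X*Y*Z ↦ 3·6·2·4 = 144
  -X*Z**2 ↦ -1·6·1·16 = -96
  2*Y**3 ↦ 2·1·8·1 = 16
  Y**2*Z ↦ 1·1·4·4 = 16
  -2*Y*Z**2 ↦ -2·1·2·16 = -64
  Z**3 ↦ 1·1·1·64 = 64
Sum: F(6, 2, 4) = (216) + (-72) + (48) + (144) + (-96) + (16) + (16) + (-64) + (64) = 272.
Reducing mod 7: 272 ≡ 6 (mod 7).
Since F(a, b, c) ≡ 6 ≠ 0 (mod 7), P does NOT lie on the curve.


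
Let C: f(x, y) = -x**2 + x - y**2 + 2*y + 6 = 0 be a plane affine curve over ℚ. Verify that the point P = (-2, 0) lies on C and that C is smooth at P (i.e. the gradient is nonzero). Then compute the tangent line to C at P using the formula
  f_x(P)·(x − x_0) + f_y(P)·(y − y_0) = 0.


Tangent line at P: 5*x + 2*y + 10 = 0.

Step 1: f(-2, 0) = 0, so P lies on C.
Step 2: partial derivatives
  f_x(x, y) = 1 - 2*x, f_y(x, y) = 2 - 2*y.
  f_x(P) = 5, f_y(P) = 2 (gradient nonzero, so P is smooth).
Step 3: tangent line at P: 5·(x − -2) + 2·(y − 0) = 0.
Expanding: 5*x + 2*y + 10 = 0.


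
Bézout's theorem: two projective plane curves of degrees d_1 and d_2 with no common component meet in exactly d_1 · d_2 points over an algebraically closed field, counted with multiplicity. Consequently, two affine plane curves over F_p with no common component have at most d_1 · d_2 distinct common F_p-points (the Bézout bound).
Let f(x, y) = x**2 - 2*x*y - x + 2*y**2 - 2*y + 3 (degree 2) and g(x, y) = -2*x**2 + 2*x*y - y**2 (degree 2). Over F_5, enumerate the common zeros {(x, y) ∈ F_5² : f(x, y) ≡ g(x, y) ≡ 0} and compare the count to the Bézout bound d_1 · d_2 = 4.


Common zeros: {(2, 3)}; count = 1; Bézout bound = 4.

deg(f) = 2, deg(g) = 2, so Bézout bound = 4.
Scan x ∈ F_5. For each x, list the y ∈ F_5 with f(x, y) ≡ 0 and those with g(x, y) ≡ 0 (mod 5); the common zeros in that column are the intersection.
  x = 0: f ≡ 0 at y ∈ {3}; g ≡ 0 at y ∈ {0}; common: ∅.
  x = 1: f ≡ 0 at y ∈ ∅; g ≡ 0 at y ∈ {3, 4}; common: ∅.
  x = 2: f ≡ 0 at y ∈ {0, 3}; g ≡ 0 at y ∈ {1, 3}; common: {3}.
  x = 3: f ≡ 0 at y ∈ ∅; g ≡ 0 at y ∈ {2, 4}; common: ∅.
  x = 4: f ≡ 0 at y ∈ {0}; g ≡ 0 at y ∈ {1, 2}; common: ∅.
Collecting: common zeros = {(2, 3)}, so the count is 1.
Comparison with the Bézout bound: 1 ≤ 4 = deg(f)·deg(g), as expected for curves with no common component (the affine F_5-count falls short of the bound because intersections may lie at infinity, over extension fields, or carry multiplicity).


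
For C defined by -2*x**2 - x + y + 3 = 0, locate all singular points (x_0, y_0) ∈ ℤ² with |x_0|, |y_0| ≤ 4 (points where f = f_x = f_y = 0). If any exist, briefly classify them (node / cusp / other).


No singular points in the scanned grid; C is smooth there.

Compute partial derivatives:
  f_x = -4*x - 1.
  f_y = 1.
f_y = 1 is a nonzero constant, so f_y never vanishes: no point (x, y) can satisfy f = f_x = f_y = 0. In particular no (x, y) ∈ {−4, ..., 4}² is singular; the curve is smooth.


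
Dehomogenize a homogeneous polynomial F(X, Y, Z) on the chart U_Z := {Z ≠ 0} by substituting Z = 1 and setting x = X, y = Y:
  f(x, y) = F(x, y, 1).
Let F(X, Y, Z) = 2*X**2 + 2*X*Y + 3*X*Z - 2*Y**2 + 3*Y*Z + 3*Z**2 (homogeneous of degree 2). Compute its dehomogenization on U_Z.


f(x, y) = 2*x**2 + 2*x*y + 3*x - 2*y**2 + 3*y + 3

On U_Z we set Z = 1. Each monomial c·X^i·Y^j·Z^k in F becomes c·x^i·y^j·1^k = c·x^i·y^j.
Substituting Z = 1: F(X, Y, 1) = 2*x**2 + 2*x*y + 3*x - 2*y**2 + 3*y + 3.
Note: deg(f) ≤ deg(F) = 2; strict inequality happens when F is divisible by Z (lost terms).


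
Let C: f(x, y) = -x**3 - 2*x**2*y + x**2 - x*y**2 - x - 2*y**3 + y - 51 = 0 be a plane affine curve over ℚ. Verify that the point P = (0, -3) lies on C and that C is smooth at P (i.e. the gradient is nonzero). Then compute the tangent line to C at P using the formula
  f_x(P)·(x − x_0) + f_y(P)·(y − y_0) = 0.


Tangent line at P: -10*x - 53*y - 159 = 0.

Step 1: f(0, -3) = 0, so P lies on C.
Step 2: partial derivatives
  f_x(x, y) = -3*x**2 - 4*x*y + 2*x - y**2 - 1, f_y(x, y) = -2*x**2 - 2*x*y - 6*y**2 + 1.
  f_x(P) = -10, f_y(P) = -53 (gradient nonzero, so P is smooth).
Step 3: tangent line at P: -10·(x − 0) + -53·(y − -3) = 0.
Expanding: -10*x - 53*y - 159 = 0.


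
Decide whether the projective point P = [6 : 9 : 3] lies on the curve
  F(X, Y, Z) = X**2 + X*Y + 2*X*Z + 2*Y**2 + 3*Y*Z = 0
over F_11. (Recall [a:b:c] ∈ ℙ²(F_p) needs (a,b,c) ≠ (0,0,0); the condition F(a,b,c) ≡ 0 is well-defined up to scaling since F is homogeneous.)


F(6,9,3) ≡ 6 (mod 11); P is NOT on the curve.

Evaluate F(6, 9, 3) term-by-term (mod 11).
  X**2 ↦ 1·36·1·1 = 36
  X*Y ↦ 1·6·9·1 = 54
  2*X*Z ↦ 2·6·1·3 = 36
  2*Y**2 ↦ 2·1·81·1 = 162
  3*Y*Z ↦ 3·1·9·3 = 81
Sum: F(6, 9, 3) = (36) + (54) + (36) + (162) + (81) = 369.
Reducing mod 11: 369 ≡ 6 (mod 11).
Since F(a, b, c) ≡ 6 ≠ 0 (mod 11), P does NOT lie on the curve.


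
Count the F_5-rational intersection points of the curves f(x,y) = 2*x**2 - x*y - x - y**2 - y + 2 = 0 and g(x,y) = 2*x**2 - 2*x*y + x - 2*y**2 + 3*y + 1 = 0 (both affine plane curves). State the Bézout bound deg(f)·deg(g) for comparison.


Common zeros: {(2, 3), (2, 4)}; count = 2; Bézout bound = 4.

deg(f) = 2, deg(g) = 2, so Bézout bound = 4.
Scan x ∈ F_5. For each x, list the y ∈ F_5 with f(x, y) ≡ 0 and those with g(x, y) ≡ 0 (mod 5); the common zeros in that column are the intersection.
  x = 0: f ≡ 0 at y ∈ {1, 3}; g ≡ 0 at y ∈ ∅; common: ∅.
  x = 1: f ≡ 0 at y ∈ {1, 2}; g ≡ 0 at y ∈ ∅; common: ∅.
  x = 2: f ≡ 0 at y ∈ {3, 4}; g ≡ 0 at y ∈ {3, 4}; common: {3, 4}.
  x = 3: f ≡ 0 at y ∈ {2, 4}; g ≡ 0 at y ∈ {3}; common: ∅.
  x = 4: f ≡ 0 at y ∈ {0}; g ≡ 0 at y ∈ {1, 4}; common: ∅.
Collecting: common zeros = {(2, 3), (2, 4)}, so the count is 2.
Comparison with the Bézout bound: 2 ≤ 4 = deg(f)·deg(g), as expected for curves with no common component (the affine F_5-count falls short of the bound because intersections may lie at infinity, over extension fields, or carry multiplicity).


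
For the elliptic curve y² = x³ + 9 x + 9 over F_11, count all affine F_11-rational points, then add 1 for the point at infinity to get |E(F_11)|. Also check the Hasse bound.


Affine points = {(0, 3), (0, 8), (5, 5), (5, 6), (6, 2), (6, 9), (9, 4), (9, 7)}; affine count = 8; |E(F_11)| = 9.

Discriminant check: Δ ∝ 4a³ + 27b² = 4·9³ + 27·9² = 4·729 + 27·81 ≡ 10 (mod 11). Nonzero ⇒ E is nonsingular.
For each x ∈ F_11, compute rhs = x³ + 9·x + 9 mod 11, then count y ∈ F_11 with y² ≡ rhs.
  x = 0: rhs = 9, matching y values: 3, 8 (2 points).
  x = 1: rhs = 8, matching y values: none (0 points).
  x = 2: rhs = 2, matching y values: none (0 points).
  x = 3: rhs = 8, matching y values: none (0 points).
  x = 4: rhs = 10, matching y values: none (0 points).
  x = 5: rhs = 3, matching y values: 5, 6 (2 points).
  x = 6: rhs = 4, matching y values: 2, 9 (2 points).
  x = 7: rhs = 8, matching y values: none (0 points).
  x = 8: rhs = 10, matching y values: none (0 points).
  x = 9: rhs = 5, matching y values: 4, 7 (2 points).
  x = 10: rhs = 10, matching y values: none (0 points).
Total affine count: 8.
Full point count |E(F_11)| = 8 + 1 = 9.
Hasse bound: |9 − (11+1)| = |-3| = 3 ≤ 2√11 ≈ 6.6332 ✓.


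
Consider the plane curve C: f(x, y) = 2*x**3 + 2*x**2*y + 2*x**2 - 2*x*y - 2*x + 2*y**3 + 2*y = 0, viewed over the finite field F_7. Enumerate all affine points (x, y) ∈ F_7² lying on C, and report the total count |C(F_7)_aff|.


Affine F_7-points: {(0, 0), (2, 1), (4, 5), (6, 4)}; count = 4.

For each of the 49 pairs (x, y) ∈ F_7², evaluate f(x, y) mod 7. Record the zeros.
  x = 0: [0↦0, 1↦4, 2↦6, 3↦4, 4↦3, 5↦1, 6↦3]  zeros at y ∈ {0}
  x = 1: [0↦2, 1↦6, 2↦1, 3↦6, 4↦5, 5↦3, 6↦5]  zeros at y ∈ ∅
  x = 2: [0↦6, 1↦0, 2↦6, 3↦1, 4↦4, 5↦6, 6↦5]  zeros at y ∈ {1}
  x = 3: [0↦3, 1↦5, 2↦5, 3↦1, 4↦5, 5↦1, 6↦1]  zeros at y ∈ ∅
  x = 4: [0↦5, 1↦5, 2↦3, 3↦4, 4↦6, 5↦0, 6↦5]  zeros at y ∈ {5}
  x = 5: [0↦3, 1↦5, 2↦5, 3↦1, 4↦5, 5↦1, 6↦1]  zeros at y ∈ ∅
  x = 6: [0↦2, 1↦3, 2↦2, 3↦4, 4↦0, 5↦2, 6↦1]  zeros at y ∈ {4}
Collecting zeros: affine points = {(0, 0), (2, 1), (4, 5), (6, 4)}.
Total count |C(F_7)_aff| = 4.


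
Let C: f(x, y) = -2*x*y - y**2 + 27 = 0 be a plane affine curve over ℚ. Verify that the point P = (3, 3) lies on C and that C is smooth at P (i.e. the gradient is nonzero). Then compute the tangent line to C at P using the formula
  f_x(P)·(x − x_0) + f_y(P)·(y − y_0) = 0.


Tangent line at P: -6*x - 12*y + 54 = 0.

Step 1: f(3, 3) = 0, so P lies on C.
Step 2: partial derivatives
  f_x(x, y) = -2*y, f_y(x, y) = -2*x - 2*y.
  f_x(P) = -6, f_y(P) = -12 (gradient nonzero, so P is smooth).
Step 3: tangent line at P: -6·(x − 3) + -12·(y − 3) = 0.
Expanding: -6*x - 12*y + 54 = 0.


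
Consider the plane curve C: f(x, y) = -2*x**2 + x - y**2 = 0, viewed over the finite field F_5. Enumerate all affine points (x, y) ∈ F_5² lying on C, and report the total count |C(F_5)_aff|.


Affine F_5-points: {(0, 0), (1, 2), (1, 3), (2, 2), (2, 3), (3, 0)}; count = 6.

For each of the 25 pairs (x, y) ∈ F_5², evaluate f(x, y) mod 5. Record the zeros.
  x = 0: [0↦0, 1↦4, 2↦1, 3↦1, 4↦4]  zeros at y ∈ {0}
  x = 1: [0↦4, 1↦3, 2↦0, 3↦0, 4↦3]  zeros at y ∈ {2, 3}
  x = 2: [0↦4, 1↦3, 2↦0, 3↦0, 4↦3]  zeros at y ∈ {2, 3}
  x = 3: [0↦0, 1↦4, 2↦1, 3↦1, 4↦4]  zeros at y ∈ {0}
  x = 4: [0↦2, 1↦1, 2↦3, 3↦3, 4↦1]  zeros at y ∈ ∅
Collecting zeros: affine points = {(0, 0), (1, 2), (1, 3), (2, 2), (2, 3), (3, 0)}.
Total count |C(F_5)_aff| = 6.


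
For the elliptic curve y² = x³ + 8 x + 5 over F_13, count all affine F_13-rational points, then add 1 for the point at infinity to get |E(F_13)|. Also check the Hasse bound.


Affine points = {(1, 1), (1, 12), (2, 4), (2, 9), (3, 2), (3, 11), (4, 6), (4, 7), (5, 1), (5, 12), (6, 3), (6, 10), (7, 1), (7, 12), (8, 3), (8, 10), (9, 0), (12, 3), (12, 10)}; affine count = 19; |E(F_13)| = 20.

Discriminant check: Δ ∝ 4a³ + 27b² = 4·8³ + 27·5² = 4·512 + 27·25 ≡ 6 (mod 13). Nonzero ⇒ E is nonsingular.
For each x ∈ F_13, compute rhs = x³ + 8·x + 5 mod 13, then count y ∈ F_13 with y² ≡ rhs.
  x = 0: rhs = 5, matching y values: none (0 points).
  x = 1: rhs = 1, matching y values: 1, 12 (2 points).
  x = 2: rhs = 3, matching y values: 4, 9 (2 points).
  x = 3: rhs = 4, matching y values: 2, 11 (2 points).
  x = 4: rhs = 10, matching y values: 6, 7 (2 points).
  x = 5: rhs = 1, matching y values: 1, 12 (2 points).
  x = 6: rhs = 9, matching y values: 3, 10 (2 points).
  x = 7: rhs = 1, matching y values: 1, 12 (2 points).
  x = 8: rhs = 9, matching y values: 3, 10 (2 points).
  x = 9: rhs = 0, matching y values: 0 (1 points).
  x = 10: rhs = 6, matching y values: none (0 points).
  x = 11: rhs = 7, matching y values: none (0 points).
  x = 12: rhs = 9, matching y values: 3, 10 (2 points).
Total affine count: 19.
Full point count |E(F_13)| = 19 + 1 = 20.
Hasse bound: |20 − (13+1)| = |6| = 6 ≤ 2√13 ≈ 7.2111 ✓.


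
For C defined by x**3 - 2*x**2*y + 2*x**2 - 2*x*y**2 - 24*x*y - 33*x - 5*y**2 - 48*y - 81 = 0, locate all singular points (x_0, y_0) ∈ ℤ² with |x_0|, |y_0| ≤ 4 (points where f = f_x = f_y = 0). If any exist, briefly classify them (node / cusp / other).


Singular points: {(-3, -3)}; classification: node.

Compute partial derivatives:
  f_x = 3*x**2 - 4*x*y + 4*x - 2*y**2 - 24*y - 33.
  f_y = -2*x**2 - 4*x*y - 24*x - 10*y - 48.
Scan x_0 ∈ {−4, ..., 4}. For each x_0, f_y(x_0, y) is a polynomial in y; find its integer roots y ∈ {−4, ..., 4}, then test f_x and f at those candidates.
  x = -4: f_y(-4, y) = 6*y + 16; no integer root y with |y| ≤ 4.
  x = -3: f_y(-3, y) = 2*y + 6; vanishes at y ∈ {-3}. (-3, -3): f_x = 0, f = 0 — SINGULAR.
  x = -2: f_y(-2, y) = -2*y - 8; vanishes at y ∈ {-4}. (-2, -4): f_x = 3 ≠ 0.
  x = -1: f_y(-1, y) = -6*y - 26; no integer root y with |y| ≤ 4.
  x = 0: f_y(0, y) = -10*y - 48; no integer root y with |y| ≤ 4.
  x = 1: f_y(1, y) = -14*y - 74; no integer root y with |y| ≤ 4.
  x = 2: f_y(2, y) = -18*y - 104; no integer root y with |y| ≤ 4.
  x = 3: f_y(3, y) = -22*y - 138; no integer root y with |y| ≤ 4.
  x = 4: f_y(4, y) = -26*y - 176; no integer root y with |y| ≤ 4.
Only singular point on the grid: (-3, -3).
Classify: substitute x = -3 + u, y = -3 + v and expand: f = u**3 - 2*u**2*v - u**2 - 2*u*v**2 + v**2.
No constant or linear terms (consistent with a singular point). Quadratic part: -u**2 + v**2. Cubic part: u**3 - 2*u**2*v - 2*u*v**2.
The quadratic part v**2 - u**2 = (v − u)(v + u) splits into two distinct linear factors, so there are two distinct tangent lines y − -3 = ±(x − -3) — this is a node (ordinary double point).
Classification: node.


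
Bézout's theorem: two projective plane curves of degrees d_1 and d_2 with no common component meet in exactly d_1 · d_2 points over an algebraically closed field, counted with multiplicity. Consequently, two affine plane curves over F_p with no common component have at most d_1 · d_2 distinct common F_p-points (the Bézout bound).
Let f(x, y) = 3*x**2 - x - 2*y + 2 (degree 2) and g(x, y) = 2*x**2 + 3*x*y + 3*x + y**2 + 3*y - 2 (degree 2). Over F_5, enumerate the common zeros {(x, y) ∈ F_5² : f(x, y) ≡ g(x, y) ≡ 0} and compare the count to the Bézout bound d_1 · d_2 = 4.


Common zeros: {(3, 3)}; count = 1; Bézout bound = 4.

deg(f) = 2, deg(g) = 2, so Bézout bound = 4.
Scan x ∈ F_5. For each x, list the y ∈ F_5 with f(x, y) ≡ 0 and those with g(x, y) ≡ 0 (mod 5); the common zeros in that column are the intersection.
  x = 0: f ≡ 0 at y ∈ {1}; g ≡ 0 at y ∈ ∅; common: ∅.
  x = 1: f ≡ 0 at y ∈ {2}; g ≡ 0 at y ∈ {1, 3}; common: ∅.
  x = 2: f ≡ 0 at y ∈ {1}; g ≡ 0 at y ∈ ∅; common: ∅.
  x = 3: f ≡ 0 at y ∈ {3}; g ≡ 0 at y ∈ {0, 3}; common: {3}.
  x = 4: f ≡ 0 at y ∈ {3}; g ≡ 0 at y ∈ ∅; common: ∅.
Collecting: common zeros = {(3, 3)}, so the count is 1.
Comparison with the Bézout bound: 1 ≤ 4 = deg(f)·deg(g), as expected for curves with no common component (the affine F_5-count falls short of the bound because intersections may lie at infinity, over extension fields, or carry multiplicity).


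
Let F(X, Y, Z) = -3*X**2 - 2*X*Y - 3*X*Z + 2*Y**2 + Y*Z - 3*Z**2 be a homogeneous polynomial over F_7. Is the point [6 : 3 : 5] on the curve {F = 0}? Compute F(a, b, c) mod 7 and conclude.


F(6,3,5) ≡ 4 (mod 7); P is NOT on the curve.

Evaluate F(6, 3, 5) term-by-term (mod 7).
  -3*X**2 ↦ -3·36·1·1 = -108
  -2*X*Y ↦ -2·6·3·1 = -36
  -3*X*Z ↦ -3·6·1·5 = -90
  2*Y**2 ↦ 2·1·9·1 = 18
  Y*Z ↦ 1·1·3·5 = 15
  -3*Z**2 ↦ -3·1·1·25 = -75
Sum: F(6, 3, 5) = (-108) + (-36) + (-90) + (18) + (15) + (-75) = -276.
Reducing mod 7: -276 ≡ 4 (mod 7).
Since F(a, b, c) ≡ 4 ≠ 0 (mod 7), P does NOT lie on the curve.


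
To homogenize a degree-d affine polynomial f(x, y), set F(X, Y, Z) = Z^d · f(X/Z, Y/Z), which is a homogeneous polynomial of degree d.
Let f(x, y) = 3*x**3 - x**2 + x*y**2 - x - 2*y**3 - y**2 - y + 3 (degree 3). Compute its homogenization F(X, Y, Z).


F(X, Y, Z) = 3*X**3 - X**2*Z + X*Y**2 - X*Z**2 - 2*Y**3 - Y**2*Z - Y*Z**2 + 3*Z**3

deg(f) = 3.
Substitute x = X/Z, y = Y/Z into f, then multiply by Z^3.
  monomial 3·x^3·y^0 ↦ 3·X^3·Y^0·Z^0.
  monomial -1·x^2·y^0 ↦ -1·X^2·Y^0·Z^1.
  monomial 1·x^1·y^2 ↦ 1·X^1·Y^2·Z^0.
  monomial -1·x^1·y^0 ↦ -1·X^1·Y^0·Z^2.
  monomial -2·x^0·y^3 ↦ -2·X^0·Y^3·Z^0.
  monomial -1·x^0·y^2 ↦ -1·X^0·Y^2·Z^1.
  monomial -1·x^0·y^1 ↦ -1·X^0·Y^1·Z^2.
  monomial 3·x^0·y^0 ↦ 3·X^0·Y^0·Z^3.
Collecting: F(X, Y, Z) = 3*X**3 - X**2*Z + X*Y**2 - X*Z**2 - 2*Y**3 - Y**2*Z - Y*Z**2 + 3*Z**3.


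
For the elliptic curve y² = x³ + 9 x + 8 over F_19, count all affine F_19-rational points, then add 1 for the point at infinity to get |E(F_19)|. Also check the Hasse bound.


Affine points = {(3, 9), (3, 10), (5, 8), (5, 11), (9, 1), (9, 18), (12, 1), (12, 18), (13, 2), (13, 17), (14, 3), (14, 16), (16, 7), (16, 12), (17, 1), (17, 18), (18, 6), (18, 13)}; affine count = 18; |E(F_19)| = 19.

Discriminant check: Δ ∝ 4a³ + 27b² = 4·9³ + 27·8² = 4·729 + 27·64 ≡ 8 (mod 19). Nonzero ⇒ E is nonsingular.
For each x ∈ F_19, compute rhs = x³ + 9·x + 8 mod 19, then count y ∈ F_19 with y² ≡ rhs.
  x = 0: rhs = 8, matching y values: none (0 points).
  x = 1: rhs = 18, matching y values: none (0 points).
  x = 2: rhs = 15, matching y values: none (0 points).
  x = 3: rhs = 5, matching y values: 9, 10 (2 points).
  x = 4: rhs = 13, matching y values: none (0 points).
  x = 5: rhs = 7, matching y values: 8, 11 (2 points).
  x = 6: rhs = 12, matching y values: none (0 points).
  x = 7: rhs = 15, matching y values: none (0 points).
  x = 8: rhs = 3, matching y values: none (0 points).
  x = 9: rhs = 1, matching y values: 1, 18 (2 points).
  x = 10: rhs = 15, matching y values: none (0 points).
  x = 11: rhs = 13, matching y values: none (0 points).
  x = 12: rhs = 1, matching y values: 1, 18 (2 points).
  x = 13: rhs = 4, matching y values: 2, 17 (2 points).
  x = 14: rhs = 9, matching y values: 3, 16 (2 points).
  x = 15: rhs = 3, matching y values: none (0 points).
  x = 16: rhs = 11, matching y values: 7, 12 (2 points).
  x = 17: rhs = 1, matching y values: 1, 18 (2 points).
  x = 18: rhs = 17, matching y values: 6, 13 (2 points).
Total affine count: 18.
Full point count |E(F_19)| = 18 + 1 = 19.
Hasse bound: |19 − (19+1)| = |-1| = 1 ≤ 2√19 ≈ 8.7178 ✓.


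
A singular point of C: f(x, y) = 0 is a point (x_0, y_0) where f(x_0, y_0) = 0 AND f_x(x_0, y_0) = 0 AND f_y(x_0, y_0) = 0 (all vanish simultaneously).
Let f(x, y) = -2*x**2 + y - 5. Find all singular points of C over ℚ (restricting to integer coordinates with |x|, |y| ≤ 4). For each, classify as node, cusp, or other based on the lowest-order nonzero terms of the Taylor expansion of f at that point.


No singular points in the scanned grid; C is smooth there.

Compute partial derivatives:
  f_x = -4*x.
  f_y = 1.
f_y = 1 is a nonzero constant, so f_y never vanishes: no point (x, y) can satisfy f = f_x = f_y = 0. In particular no (x, y) ∈ {−4, ..., 4}² is singular; the curve is smooth.


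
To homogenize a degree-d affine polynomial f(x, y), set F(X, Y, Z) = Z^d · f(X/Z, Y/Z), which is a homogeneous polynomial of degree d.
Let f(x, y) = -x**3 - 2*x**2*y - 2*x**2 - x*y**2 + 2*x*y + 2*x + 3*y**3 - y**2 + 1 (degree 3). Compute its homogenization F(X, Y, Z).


F(X, Y, Z) = -X**3 - 2*X**2*Y - 2*X**2*Z - X*Y**2 + 2*X*Y*Z + 2*X*Z**2 + 3*Y**3 - Y**2*Z + Z**3

deg(f) = 3.
Substitute x = X/Z, y = Y/Z into f, then multiply by Z^3.
  monomial -1·x^3·y^0 ↦ -1·X^3·Y^0·Z^0.
  monomial -2·x^2·y^1 ↦ -2·X^2·Y^1·Z^0.
  monomial -2·x^2·y^0 ↦ -2·X^2·Y^0·Z^1.
  monomial -1·x^1·y^2 ↦ -1·X^1·Y^2·Z^0.
  monomial 2·x^1·y^1 ↦ 2·X^1·Y^1·Z^1.
  monomial 2·x^1·y^0 ↦ 2·X^1·Y^0·Z^2.
  monomial 3·x^0·y^3 ↦ 3·X^0·Y^3·Z^0.
  monomial -1·x^0·y^2 ↦ -1·X^0·Y^2·Z^1.
  monomial 1·x^0·y^0 ↦ 1·X^0·Y^0·Z^3.
Collecting: F(X, Y, Z) = -X**3 - 2*X**2*Y - 2*X**2*Z - X*Y**2 + 2*X*Y*Z + 2*X*Z**2 + 3*Y**3 - Y**2*Z + Z**3.


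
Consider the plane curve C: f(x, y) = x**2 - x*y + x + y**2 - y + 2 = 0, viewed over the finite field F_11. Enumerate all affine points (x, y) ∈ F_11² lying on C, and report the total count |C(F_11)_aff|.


Affine F_11-points: {(0, 5), (0, 7), (3, 1), (3, 3), (4, 0), (4, 5), (6, 0), (6, 7), (8, 1), (8, 8), (10, 3), (10, 8)}; count = 12.

For each of the 121 pairs (x, y) ∈ F_11², evaluate f(x, y) mod 11. Record the zeros.
  x = 0: [0↦2, 1↦2, 2↦4, 3↦8, 4↦3, 5↦0, 6↦10, 7↦0, 8↦3, 9↦8, 10↦4]  zeros at y ∈ {5, 7}
  x = 1: [0↦4, 1↦3, 2↦4, 3↦7, 4↦1, 5↦8, 6↦6, 7↦6, 8↦8, 9↦1, 10↦7]  zeros at y ∈ ∅
  x = 2: [0↦8, 1↦6, 2↦6, 3↦8, 4↦1, 5↦7, 6↦4, 7↦3, 8↦4, 9↦7, 10↦1]  zeros at y ∈ ∅
  x = 3: [0↦3, 1↦0, 2↦10, 3↦0, 4↦3, 5↦8, 6↦4, 7↦2, 8↦2, 9↦4, 10↦8]  zeros at y ∈ {1, 3}
  x = 4: [0↦0, 1↦7, 2↦5, 3↦5, 4↦7, 5↦0, 6↦6, 7↦3, 8↦2, 9↦3, 10↦6]  zeros at y ∈ {0, 5}
  x = 5: [0↦10, 1↦5, 2↦2, 3↦1, 4↦2, 5↦5, 6↦10, 7↦6, 8↦4, 9↦4, 10↦6]  zeros at y ∈ ∅
  x = 6: [0↦0, 1↦5, 2↦1, 3↦10, 4↦10, 5↦1, 6↦5, 7↦0, 8↦8, 9↦7, 10↦8]  zeros at y ∈ {0, 7}
  x = 7: [0↦3, 1↦7, 2↦2, 3↦10, 4↦9, 5↦10, 6↦2, 7↦7, 8↦3, 9↦1, 10↦1]  zeros at y ∈ ∅
  x = 8: [0↦8, 1↦0, 2↦5, 3↦1, 4↦10, 5↦10, 6↦1, 7↦5, 8↦0, 9↦8, 10↦7]  zeros at y ∈ {1, 8}
  x = 9: [0↦4, 1↦6, 2↦10, 3↦5, 4↦2, 5↦1, 6↦2, 7↦5, 8↦10, 9↦6, 10↦4]  zeros at y ∈ ∅
  x = 10: [0↦2, 1↦3, 2↦6, 3↦0, 4↦7, 5↦5, 6↦5, 7↦7, 8↦0, 9↦6, 10↦3]  zeros at y ∈ {3, 8}
Collecting zeros: affine points = {(0, 5), (0, 7), (3, 1), (3, 3), (4, 0), (4, 5), (6, 0), (6, 7), (8, 1), (8, 8), (10, 3), (10, 8)}.
Total count |C(F_11)_aff| = 12.


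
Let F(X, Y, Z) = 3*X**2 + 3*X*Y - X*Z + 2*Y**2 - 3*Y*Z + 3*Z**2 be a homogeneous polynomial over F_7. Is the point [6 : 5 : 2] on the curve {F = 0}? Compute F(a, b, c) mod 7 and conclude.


F(6,5,2) ≡ 1 (mod 7); P is NOT on the curve.

Evaluate F(6, 5, 2) term-by-term (mod 7).
  3*X**2 ↦ 3·36·1·1 = 108
  3*X*Y ↦ 3·6·5·1 = 90
  -X*Z ↦ -1·6·1·2 = -12
  2*Y**2 ↦ 2·1·25·1 = 50
  -3*Y*Z ↦ -3·1·5·2 = -30
  3*Z**2 ↦ 3·1·1·4 = 12
Sum: F(6, 5, 2) = (108) + (90) + (-12) + (50) + (-30) + (12) = 218.
Reducing mod 7: 218 ≡ 1 (mod 7).
Since F(a, b, c) ≡ 1 ≠ 0 (mod 7), P does NOT lie on the curve.


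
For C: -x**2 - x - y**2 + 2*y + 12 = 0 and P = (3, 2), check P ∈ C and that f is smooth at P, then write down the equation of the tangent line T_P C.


Tangent line at P: -7*x - 2*y + 25 = 0.

Step 1: f(3, 2) = 0, so P lies on C.
Step 2: partial derivatives
  f_x(x, y) = -2*x - 1, f_y(x, y) = 2 - 2*y.
  f_x(P) = -7, f_y(P) = -2 (gradient nonzero, so P is smooth).
Step 3: tangent line at P: -7·(x − 3) + -2·(y − 2) = 0.
Expanding: -7*x - 2*y + 25 = 0.


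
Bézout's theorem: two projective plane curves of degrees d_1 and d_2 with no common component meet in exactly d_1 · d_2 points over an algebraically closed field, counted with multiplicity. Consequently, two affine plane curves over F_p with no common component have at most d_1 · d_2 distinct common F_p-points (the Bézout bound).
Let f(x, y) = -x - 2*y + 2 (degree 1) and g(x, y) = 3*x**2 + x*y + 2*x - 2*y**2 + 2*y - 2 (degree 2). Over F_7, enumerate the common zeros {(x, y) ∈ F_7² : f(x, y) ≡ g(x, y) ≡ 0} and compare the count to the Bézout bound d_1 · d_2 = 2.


Common zeros: {(2, 0), (3, 3)}; count = 2; Bézout bound = 2.

deg(f) = 1, deg(g) = 2, so Bézout bound = 2.
Scan x ∈ F_7. For each x, list the y ∈ F_7 with f(x, y) ≡ 0 and those with g(x, y) ≡ 0 (mod 7); the common zeros in that column are the intersection.
  x = 0: f ≡ 0 at y ∈ {1}; g ≡ 0 at y ∈ {3, 5}; common: ∅.
  x = 1: f ≡ 0 at y ∈ {4}; g ≡ 0 at y ∈ ∅; common: ∅.
  x = 2: f ≡ 0 at y ∈ {0}; g ≡ 0 at y ∈ {0, 2}; common: {0}.
  x = 3: f ≡ 0 at y ∈ {3}; g ≡ 0 at y ∈ {3}; common: {3}.
  x = 4: f ≡ 0 at y ∈ {6}; g ≡ 0 at y ∈ ∅; common: ∅.
  x = 5: f ≡ 0 at y ∈ {2}; g ≡ 0 at y ∈ ∅; common: ∅.
  x = 6: f ≡ 0 at y ∈ {5}; g ≡ 0 at y ∈ {2}; common: ∅.
Collecting: common zeros = {(2, 0), (3, 3)}, so the count is 2.
Comparison with the Bézout bound: 2 ≤ 2 = deg(f)·deg(g), as expected for curves with no common component (the bound is attained).


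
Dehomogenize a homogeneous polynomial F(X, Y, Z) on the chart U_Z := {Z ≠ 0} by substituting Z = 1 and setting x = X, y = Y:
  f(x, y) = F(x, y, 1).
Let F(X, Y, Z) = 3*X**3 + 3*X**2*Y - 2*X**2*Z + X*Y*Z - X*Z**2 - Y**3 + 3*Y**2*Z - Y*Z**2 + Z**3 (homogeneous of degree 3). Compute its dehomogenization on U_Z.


f(x, y) = 3*x**3 + 3*x**2*y - 2*x**2 + x*y - x - y**3 + 3*y**2 - y + 1

On U_Z we set Z = 1. Each monomial c·X^i·Y^j·Z^k in F becomes c·x^i·y^j·1^k = c·x^i·y^j.
Substituting Z = 1: F(X, Y, 1) = 3*x**3 + 3*x**2*y - 2*x**2 + x*y - x - y**3 + 3*y**2 - y + 1.
Note: deg(f) ≤ deg(F) = 3; strict inequality happens when F is divisible by Z (lost terms).


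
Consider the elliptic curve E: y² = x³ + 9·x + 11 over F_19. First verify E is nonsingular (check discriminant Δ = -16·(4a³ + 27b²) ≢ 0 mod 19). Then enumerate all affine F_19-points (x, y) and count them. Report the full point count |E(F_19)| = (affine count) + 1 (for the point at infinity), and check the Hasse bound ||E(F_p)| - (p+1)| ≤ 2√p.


Affine points = {(0, 7), (0, 12), (4, 4), (4, 15), (8, 5), (8, 14), (9, 2), (9, 17), (11, 4), (11, 15), (12, 2), (12, 17), (13, 8), (13, 11), (15, 5), (15, 14), (17, 2), (17, 17), (18, 1), (18, 18)}; affine count = 20; |E(F_19)| = 21.

Discriminant check: Δ ∝ 4a³ + 27b² = 4·9³ + 27·11² = 4·729 + 27·121 ≡ 8 (mod 19). Nonzero ⇒ E is nonsingular.
For each x ∈ F_19, compute rhs = x³ + 9·x + 11 mod 19, then count y ∈ F_19 with y² ≡ rhs.
  x = 0: rhs = 11, matching y values: 7, 12 (2 points).
  x = 1: rhs = 2, matching y values: none (0 points).
  x = 2: rhs = 18, matching y values: none (0 points).
  x = 3: rhs = 8, matching y values: none (0 points).
  x = 4: rhs = 16, matching y values: 4, 15 (2 points).
  x = 5: rhs = 10, matching y values: none (0 points).
  x = 6: rhs = 15, matching y values: none (0 points).
  x = 7: rhs = 18, matching y values: none (0 points).
  x = 8: rhs = 6, matching y values: 5, 14 (2 points).
  x = 9: rhs = 4, matching y values: 2, 17 (2 points).
  x = 10: rhs = 18, matching y values: none (0 points).
  x = 11: rhs = 16, matching y values: 4, 15 (2 points).
  x = 12: rhs = 4, matching y values: 2, 17 (2 points).
  x = 13: rhs = 7, matching y values: 8, 11 (2 points).
  x = 14: rhs = 12, matching y values: none (0 points).
  x = 15: rhs = 6, matching y values: 5, 14 (2 points).
  x = 16: rhs = 14, matching y values: none (0 points).
  x = 17: rhs = 4, matching y values: 2, 17 (2 points).
  x = 18: rhs = 1, matching y values: 1, 18 (2 points).
Total affine count: 20.
Full point count |E(F_19)| = 20 + 1 = 21.
Hasse bound: |21 − (19+1)| = |1| = 1 ≤ 2√19 ≈ 8.7178 ✓.


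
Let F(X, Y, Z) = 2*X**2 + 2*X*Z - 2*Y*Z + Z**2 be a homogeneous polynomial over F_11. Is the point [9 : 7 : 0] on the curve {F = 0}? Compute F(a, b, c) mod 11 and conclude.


F(9,7,0) ≡ 8 (mod 11); P is NOT on the curve.

Evaluate F(9, 7, 0) term-by-term (mod 11).
  2*X**2 ↦ 2·81·1·1 = 162
  2*X*Z ↦ 2·9·1·0 = 0
  -2*Y*Z ↦ -2·1·7·0 = 0
  Z**2 ↦ 1·1·1·0 = 0
Sum: F(9, 7, 0) = (162) + (0) + (0) + (0) = 162.
Reducing mod 11: 162 ≡ 8 (mod 11).
Since F(a, b, c) ≡ 8 ≠ 0 (mod 11), P does NOT lie on the curve.


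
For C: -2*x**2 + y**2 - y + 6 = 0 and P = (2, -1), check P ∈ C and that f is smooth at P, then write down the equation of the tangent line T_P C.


Tangent line at P: -8*x - 3*y + 13 = 0.

Step 1: f(2, -1) = 0, so P lies on C.
Step 2: partial derivatives
  f_x(x, y) = -4*x, f_y(x, y) = 2*y - 1.
  f_x(P) = -8, f_y(P) = -3 (gradient nonzero, so P is smooth).
Step 3: tangent line at P: -8·(x − 2) + -3·(y − -1) = 0.
Expanding: -8*x - 3*y + 13 = 0.


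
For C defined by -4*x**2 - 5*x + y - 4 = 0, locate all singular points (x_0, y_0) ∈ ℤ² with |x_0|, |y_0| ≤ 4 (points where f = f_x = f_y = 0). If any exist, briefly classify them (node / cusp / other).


No singular points in the scanned grid; C is smooth there.

Compute partial derivatives:
  f_x = -8*x - 5.
  f_y = 1.
f_y = 1 is a nonzero constant, so f_y never vanishes: no point (x, y) can satisfy f = f_x = f_y = 0. In particular no (x, y) ∈ {−4, ..., 4}² is singular; the curve is smooth.


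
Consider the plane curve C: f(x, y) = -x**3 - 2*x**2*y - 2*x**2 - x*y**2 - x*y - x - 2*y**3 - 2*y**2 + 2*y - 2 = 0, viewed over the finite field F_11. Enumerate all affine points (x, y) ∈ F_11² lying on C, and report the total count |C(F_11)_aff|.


Affine F_11-points: {(0, 2), (0, 4), (1, 9), (2, 8), (4, 4), (4, 7), (4, 8), (5, 9), (7, 9), (8, 4), (9, 0), (9, 3), (9, 8)}; count = 13.

For each of the 121 pairs (x, y) ∈ F_11², evaluate f(x, y) mod 11. Record the zeros.
  x = 0: [0↦9, 1↦7, 2↦0, 3↦9, 4↦0, 5↦5, 6↦1, 7↦9, 8↦6, 9↦2, 10↦7]  zeros at y ∈ {2, 4}
  x = 1: [0↦5, 1↦10, 2↦8, 3↦9, 4↦1, 5↦5, 6↦9, 7↦1, 8↦2, 9↦0, 10↦5]  zeros at y ∈ {9}
  x = 2: [0↦2, 1↦10, 2↦9, 3↦9, 4↦9, 5↦8, 6↦5, 7↦10, 8↦0, 9↦7, 10↦8]  zeros at y ∈ {8}
  x = 3: [0↦5, 1↦1, 2↦8, 3↦3, 4↦7, 5↦8, 6↦5, 7↦8, 8↦5, 9↦6, 10↦10]  zeros at y ∈ ∅
  x = 4: [0↦8, 1↦10, 2↦10, 3↦7, 4↦0, 5↦10, 6↦3, 7↦0, 8↦0, 9↦2, 10↦5]  zeros at y ∈ {4, 7, 8}
  x = 5: [0↦5, 1↦9, 2↦9, 3↦4, 4↦4, 5↦8, 6↦4, 7↦2, 8↦1, 9↦0, 10↦9]  zeros at y ∈ {9}
  x = 6: [0↦1, 1↦3, 2↦10, 3↦10, 4↦2, 5↦7, 6↦2, 7↦8, 8↦2, 9↦5, 10↦5]  zeros at y ∈ ∅
  x = 7: [0↦1, 1↦8, 2↦7, 3↦8, 4↦10, 5↦1, 6↦2, 7↦1, 8↦8, 9↦0, 10↦9]  zeros at y ∈ {9}
  x = 8: [0↦10, 1↦7, 2↦5, 3↦3, 4↦0, 5↦6, 6↦9, 7↦8, 8↦2, 9↦1, 10↦4]  zeros at y ∈ {4}
  x = 9: [0↦0, 1↦5, 2↦9, 3↦0, 4↦10, 5↦5, 6↦6, 7↦1, 8↦0, 9↦2, 10↦6]  zeros at y ∈ {0, 3, 8}
  x = 10: [0↦9, 1↦7, 2↦2, 3↦4, 4↦1, 5↦3, 6↦9, 7↦7, 8↦7, 9↦8, 10↦9]  zeros at y ∈ ∅
Collecting zeros: affine points = {(0, 2), (0, 4), (1, 9), (2, 8), (4, 4), (4, 7), (4, 8), (5, 9), (7, 9), (8, 4), (9, 0), (9, 3), (9, 8)}.
Total count |C(F_11)_aff| = 13.


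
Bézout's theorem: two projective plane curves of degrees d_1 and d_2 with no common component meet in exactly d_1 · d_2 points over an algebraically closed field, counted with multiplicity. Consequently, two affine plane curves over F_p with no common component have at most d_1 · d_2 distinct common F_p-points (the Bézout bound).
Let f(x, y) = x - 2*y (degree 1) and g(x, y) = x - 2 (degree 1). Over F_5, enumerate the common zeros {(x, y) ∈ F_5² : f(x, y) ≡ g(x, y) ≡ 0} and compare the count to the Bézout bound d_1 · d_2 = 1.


Common zeros: {(2, 1)}; count = 1; Bézout bound = 1.

deg(f) = 1, deg(g) = 1, so Bézout bound = 1.
Scan x ∈ F_5. For each x, list the y ∈ F_5 with f(x, y) ≡ 0 and those with g(x, y) ≡ 0 (mod 5); the common zeros in that column are the intersection.
  x = 0: f ≡ 0 at y ∈ {0}; g ≡ 0 at y ∈ ∅; common: ∅.
  x = 1: f ≡ 0 at y ∈ {3}; g ≡ 0 at y ∈ ∅; common: ∅.
  x = 2: f ≡ 0 at y ∈ {1}; g ≡ 0 at y ∈ {0, 1, 2, 3, 4}; common: {1}.
  x = 3: f ≡ 0 at y ∈ {4}; g ≡ 0 at y ∈ ∅; common: ∅.
  x = 4: f ≡ 0 at y ∈ {2}; g ≡ 0 at y ∈ ∅; common: ∅.
Collecting: common zeros = {(2, 1)}, so the count is 1.
Comparison with the Bézout bound: 1 ≤ 1 = deg(f)·deg(g), as expected for curves with no common component (the bound is attained).


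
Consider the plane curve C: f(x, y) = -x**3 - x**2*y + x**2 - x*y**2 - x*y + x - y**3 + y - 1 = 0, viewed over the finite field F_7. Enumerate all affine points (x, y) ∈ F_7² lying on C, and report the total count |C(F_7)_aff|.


Affine F_7-points: {(0, 2), (1, 0), (1, 2), (1, 4), (2, 3), (2, 4), (2, 5), (3, 6), (5, 2), (6, 0)}; count = 10.

For each of the 49 pairs (x, y) ∈ F_7², evaluate f(x, y) mod 7. Record the zeros.
  x = 0: [0↦6, 1↦6, 2↦0, 3↦3, 4↦2, 5↦5, 6↦6]  zeros at y ∈ {2}
  x = 1: [0↦0, 1↦4, 2↦0, 3↦3, 4↦0, 5↦6, 6↦1]  zeros at y ∈ {0, 2, 4}
  x = 2: [0↦4, 1↦3, 2↦6, 3↦0, 4↦0, 5↦0, 6↦1]  zeros at y ∈ {3, 4, 5}
  x = 3: [0↦5, 1↦4, 2↦5, 3↦2, 4↦3, 5↦2, 6↦0]  zeros at y ∈ {6}
  x = 4: [0↦4, 1↦1, 2↦5, 3↦3, 4↦3, 5↦6, 6↦6]  zeros at y ∈ ∅
  x = 5: [0↦2, 1↦2, 2↦0, 3↦4, 4↦1, 5↦6, 6↦6]  zeros at y ∈ {2}
  x = 6: [0↦0, 1↦1, 2↦5, 3↦6, 4↦5, 5↦3, 6↦1]  zeros at y ∈ {0}
Collecting zeros: affine points = {(0, 2), (1, 0), (1, 2), (1, 4), (2, 3), (2, 4), (2, 5), (3, 6), (5, 2), (6, 0)}.
Total count |C(F_7)_aff| = 10.


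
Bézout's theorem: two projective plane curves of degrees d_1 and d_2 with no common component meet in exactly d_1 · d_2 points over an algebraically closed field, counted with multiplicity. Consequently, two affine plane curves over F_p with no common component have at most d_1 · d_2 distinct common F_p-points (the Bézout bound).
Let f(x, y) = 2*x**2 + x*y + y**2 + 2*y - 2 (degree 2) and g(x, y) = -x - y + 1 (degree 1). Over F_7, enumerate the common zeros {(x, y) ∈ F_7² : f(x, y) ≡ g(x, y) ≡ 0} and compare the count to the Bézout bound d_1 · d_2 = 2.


Common zeros: {(1, 0), (4, 4)}; count = 2; Bézout bound = 2.

deg(f) = 2, deg(g) = 1, so Bézout bound = 2.
Scan x ∈ F_7. For each x, list the y ∈ F_7 with f(x, y) ≡ 0 and those with g(x, y) ≡ 0 (mod 7); the common zeros in that column are the intersection.
  x = 0: f ≡ 0 at y ∈ ∅; g ≡ 0 at y ∈ {1}; common: ∅.
  x = 1: f ≡ 0 at y ∈ {0, 4}; g ≡ 0 at y ∈ {0}; common: {0}.
  x = 2: f ≡ 0 at y ∈ ∅; g ≡ 0 at y ∈ {6}; common: ∅.
  x = 3: f ≡ 0 at y ∈ ∅; g ≡ 0 at y ∈ {5}; common: ∅.
  x = 4: f ≡ 0 at y ∈ {4}; g ≡ 0 at y ∈ {4}; common: {4}.
  x = 5: f ≡ 0 at y ∈ {1, 6}; g ≡ 0 at y ∈ {3}; common: ∅.
  x = 6: f ≡ 0 at y ∈ {0, 6}; g ≡ 0 at y ∈ {2}; common: ∅.
Collecting: common zeros = {(1, 0), (4, 4)}, so the count is 2.
Comparison with the Bézout bound: 2 ≤ 2 = deg(f)·deg(g), as expected for curves with no common component (the bound is attained).
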